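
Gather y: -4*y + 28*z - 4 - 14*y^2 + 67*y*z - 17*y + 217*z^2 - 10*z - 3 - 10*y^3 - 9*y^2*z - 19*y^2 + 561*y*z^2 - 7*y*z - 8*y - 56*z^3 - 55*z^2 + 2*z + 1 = -10*y^3 + y^2*(-9*z - 33) + y*(561*z^2 + 60*z - 29) - 56*z^3 + 162*z^2 + 20*z - 6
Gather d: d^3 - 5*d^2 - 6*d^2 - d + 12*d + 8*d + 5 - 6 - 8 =d^3 - 11*d^2 + 19*d - 9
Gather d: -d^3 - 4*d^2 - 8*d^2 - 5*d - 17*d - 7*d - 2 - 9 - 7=-d^3 - 12*d^2 - 29*d - 18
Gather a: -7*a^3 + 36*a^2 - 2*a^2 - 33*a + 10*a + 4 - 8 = -7*a^3 + 34*a^2 - 23*a - 4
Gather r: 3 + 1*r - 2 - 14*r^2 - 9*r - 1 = -14*r^2 - 8*r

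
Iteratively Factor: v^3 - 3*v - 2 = (v - 2)*(v^2 + 2*v + 1) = (v - 2)*(v + 1)*(v + 1)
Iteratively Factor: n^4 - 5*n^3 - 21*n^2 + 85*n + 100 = (n + 1)*(n^3 - 6*n^2 - 15*n + 100) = (n + 1)*(n + 4)*(n^2 - 10*n + 25) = (n - 5)*(n + 1)*(n + 4)*(n - 5)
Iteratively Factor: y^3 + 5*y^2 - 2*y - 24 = (y + 4)*(y^2 + y - 6) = (y - 2)*(y + 4)*(y + 3)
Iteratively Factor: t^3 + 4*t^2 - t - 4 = (t - 1)*(t^2 + 5*t + 4) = (t - 1)*(t + 1)*(t + 4)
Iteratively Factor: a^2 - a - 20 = (a + 4)*(a - 5)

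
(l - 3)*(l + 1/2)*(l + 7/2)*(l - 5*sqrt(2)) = l^4 - 5*sqrt(2)*l^3 + l^3 - 41*l^2/4 - 5*sqrt(2)*l^2 - 21*l/4 + 205*sqrt(2)*l/4 + 105*sqrt(2)/4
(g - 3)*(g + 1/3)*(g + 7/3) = g^3 - g^2/3 - 65*g/9 - 7/3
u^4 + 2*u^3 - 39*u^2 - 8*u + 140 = (u - 5)*(u - 2)*(u + 2)*(u + 7)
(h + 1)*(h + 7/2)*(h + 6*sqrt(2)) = h^3 + 9*h^2/2 + 6*sqrt(2)*h^2 + 7*h/2 + 27*sqrt(2)*h + 21*sqrt(2)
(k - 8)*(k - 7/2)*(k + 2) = k^3 - 19*k^2/2 + 5*k + 56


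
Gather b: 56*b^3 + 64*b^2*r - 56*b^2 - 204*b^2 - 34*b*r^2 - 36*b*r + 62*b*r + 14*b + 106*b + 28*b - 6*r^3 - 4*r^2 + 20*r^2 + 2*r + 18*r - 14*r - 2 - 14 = 56*b^3 + b^2*(64*r - 260) + b*(-34*r^2 + 26*r + 148) - 6*r^3 + 16*r^2 + 6*r - 16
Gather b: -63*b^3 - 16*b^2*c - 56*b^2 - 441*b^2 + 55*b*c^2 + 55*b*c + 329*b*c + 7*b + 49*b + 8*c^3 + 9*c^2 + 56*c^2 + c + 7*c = -63*b^3 + b^2*(-16*c - 497) + b*(55*c^2 + 384*c + 56) + 8*c^3 + 65*c^2 + 8*c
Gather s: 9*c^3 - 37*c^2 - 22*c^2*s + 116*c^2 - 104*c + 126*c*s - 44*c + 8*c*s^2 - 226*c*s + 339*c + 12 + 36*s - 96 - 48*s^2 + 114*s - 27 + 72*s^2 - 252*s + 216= 9*c^3 + 79*c^2 + 191*c + s^2*(8*c + 24) + s*(-22*c^2 - 100*c - 102) + 105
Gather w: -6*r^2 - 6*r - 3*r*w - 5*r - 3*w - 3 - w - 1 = -6*r^2 - 11*r + w*(-3*r - 4) - 4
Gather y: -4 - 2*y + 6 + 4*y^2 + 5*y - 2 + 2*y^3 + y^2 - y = 2*y^3 + 5*y^2 + 2*y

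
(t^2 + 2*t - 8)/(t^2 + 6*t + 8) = (t - 2)/(t + 2)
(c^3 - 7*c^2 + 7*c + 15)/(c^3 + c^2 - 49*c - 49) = (c^2 - 8*c + 15)/(c^2 - 49)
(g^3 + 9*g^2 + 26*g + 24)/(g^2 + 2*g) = g + 7 + 12/g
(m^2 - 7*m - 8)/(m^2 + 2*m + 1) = (m - 8)/(m + 1)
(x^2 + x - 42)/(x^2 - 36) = (x + 7)/(x + 6)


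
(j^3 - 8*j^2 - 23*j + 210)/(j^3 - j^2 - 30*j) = (j - 7)/j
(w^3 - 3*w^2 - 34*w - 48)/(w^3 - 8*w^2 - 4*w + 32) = (w + 3)/(w - 2)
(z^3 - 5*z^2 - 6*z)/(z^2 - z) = (z^2 - 5*z - 6)/(z - 1)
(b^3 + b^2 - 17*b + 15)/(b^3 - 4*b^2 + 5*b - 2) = (b^2 + 2*b - 15)/(b^2 - 3*b + 2)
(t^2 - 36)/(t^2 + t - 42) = (t + 6)/(t + 7)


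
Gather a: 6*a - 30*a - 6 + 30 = 24 - 24*a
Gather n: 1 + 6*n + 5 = 6*n + 6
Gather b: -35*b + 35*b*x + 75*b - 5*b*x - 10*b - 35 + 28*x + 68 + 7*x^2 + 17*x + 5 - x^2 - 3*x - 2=b*(30*x + 30) + 6*x^2 + 42*x + 36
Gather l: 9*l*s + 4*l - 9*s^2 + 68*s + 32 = l*(9*s + 4) - 9*s^2 + 68*s + 32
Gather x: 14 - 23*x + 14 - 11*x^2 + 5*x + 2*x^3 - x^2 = 2*x^3 - 12*x^2 - 18*x + 28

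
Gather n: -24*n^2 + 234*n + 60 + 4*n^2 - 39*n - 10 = -20*n^2 + 195*n + 50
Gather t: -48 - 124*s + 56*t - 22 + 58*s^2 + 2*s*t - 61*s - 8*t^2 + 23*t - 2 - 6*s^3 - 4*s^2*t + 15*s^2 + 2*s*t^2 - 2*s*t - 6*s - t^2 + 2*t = -6*s^3 + 73*s^2 - 191*s + t^2*(2*s - 9) + t*(81 - 4*s^2) - 72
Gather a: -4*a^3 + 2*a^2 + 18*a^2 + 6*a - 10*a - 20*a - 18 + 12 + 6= -4*a^3 + 20*a^2 - 24*a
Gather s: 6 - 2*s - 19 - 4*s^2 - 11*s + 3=-4*s^2 - 13*s - 10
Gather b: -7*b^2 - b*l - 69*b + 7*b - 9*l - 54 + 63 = -7*b^2 + b*(-l - 62) - 9*l + 9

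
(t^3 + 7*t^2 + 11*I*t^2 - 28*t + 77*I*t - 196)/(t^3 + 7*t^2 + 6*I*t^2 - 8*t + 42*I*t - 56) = (t + 7*I)/(t + 2*I)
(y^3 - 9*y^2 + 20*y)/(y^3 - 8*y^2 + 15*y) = (y - 4)/(y - 3)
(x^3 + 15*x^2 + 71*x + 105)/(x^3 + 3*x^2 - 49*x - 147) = (x + 5)/(x - 7)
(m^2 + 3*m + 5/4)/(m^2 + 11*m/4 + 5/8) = 2*(2*m + 1)/(4*m + 1)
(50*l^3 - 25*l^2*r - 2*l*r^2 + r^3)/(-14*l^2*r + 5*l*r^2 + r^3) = (-25*l^2 + r^2)/(r*(7*l + r))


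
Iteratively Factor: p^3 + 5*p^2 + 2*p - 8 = (p - 1)*(p^2 + 6*p + 8) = (p - 1)*(p + 2)*(p + 4)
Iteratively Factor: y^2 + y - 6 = (y - 2)*(y + 3)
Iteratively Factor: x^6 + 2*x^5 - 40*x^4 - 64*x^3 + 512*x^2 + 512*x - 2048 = (x + 4)*(x^5 - 2*x^4 - 32*x^3 + 64*x^2 + 256*x - 512) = (x + 4)^2*(x^4 - 6*x^3 - 8*x^2 + 96*x - 128) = (x - 2)*(x + 4)^2*(x^3 - 4*x^2 - 16*x + 64) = (x - 4)*(x - 2)*(x + 4)^2*(x^2 - 16) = (x - 4)*(x - 2)*(x + 4)^3*(x - 4)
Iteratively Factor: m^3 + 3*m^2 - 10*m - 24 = (m + 4)*(m^2 - m - 6) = (m - 3)*(m + 4)*(m + 2)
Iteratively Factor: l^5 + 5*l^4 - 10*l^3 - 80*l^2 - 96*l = (l - 4)*(l^4 + 9*l^3 + 26*l^2 + 24*l) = (l - 4)*(l + 4)*(l^3 + 5*l^2 + 6*l) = (l - 4)*(l + 3)*(l + 4)*(l^2 + 2*l) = (l - 4)*(l + 2)*(l + 3)*(l + 4)*(l)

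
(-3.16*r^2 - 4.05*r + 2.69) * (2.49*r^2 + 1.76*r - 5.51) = -7.8684*r^4 - 15.6461*r^3 + 16.9817*r^2 + 27.0499*r - 14.8219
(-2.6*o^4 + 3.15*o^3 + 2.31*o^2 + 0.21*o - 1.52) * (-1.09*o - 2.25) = 2.834*o^5 + 2.4165*o^4 - 9.6054*o^3 - 5.4264*o^2 + 1.1843*o + 3.42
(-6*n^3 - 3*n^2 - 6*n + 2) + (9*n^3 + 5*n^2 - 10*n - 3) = 3*n^3 + 2*n^2 - 16*n - 1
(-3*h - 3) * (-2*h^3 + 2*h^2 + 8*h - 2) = 6*h^4 - 30*h^2 - 18*h + 6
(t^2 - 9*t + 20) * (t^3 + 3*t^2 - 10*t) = t^5 - 6*t^4 - 17*t^3 + 150*t^2 - 200*t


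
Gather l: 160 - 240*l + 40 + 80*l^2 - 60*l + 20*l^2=100*l^2 - 300*l + 200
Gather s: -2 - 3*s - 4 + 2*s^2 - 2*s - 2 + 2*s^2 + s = 4*s^2 - 4*s - 8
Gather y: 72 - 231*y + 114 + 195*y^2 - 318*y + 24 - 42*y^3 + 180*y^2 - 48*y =-42*y^3 + 375*y^2 - 597*y + 210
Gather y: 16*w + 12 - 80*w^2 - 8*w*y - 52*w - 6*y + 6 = -80*w^2 - 36*w + y*(-8*w - 6) + 18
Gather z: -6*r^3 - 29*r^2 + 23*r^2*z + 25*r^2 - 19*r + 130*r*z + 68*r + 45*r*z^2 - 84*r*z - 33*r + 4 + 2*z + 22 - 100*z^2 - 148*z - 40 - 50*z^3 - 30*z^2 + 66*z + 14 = -6*r^3 - 4*r^2 + 16*r - 50*z^3 + z^2*(45*r - 130) + z*(23*r^2 + 46*r - 80)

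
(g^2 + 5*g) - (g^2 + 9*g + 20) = -4*g - 20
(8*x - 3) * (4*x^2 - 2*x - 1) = 32*x^3 - 28*x^2 - 2*x + 3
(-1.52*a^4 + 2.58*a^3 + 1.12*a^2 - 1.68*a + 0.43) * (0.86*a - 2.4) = -1.3072*a^5 + 5.8668*a^4 - 5.2288*a^3 - 4.1328*a^2 + 4.4018*a - 1.032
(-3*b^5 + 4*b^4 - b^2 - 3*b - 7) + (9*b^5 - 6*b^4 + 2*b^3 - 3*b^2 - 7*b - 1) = 6*b^5 - 2*b^4 + 2*b^3 - 4*b^2 - 10*b - 8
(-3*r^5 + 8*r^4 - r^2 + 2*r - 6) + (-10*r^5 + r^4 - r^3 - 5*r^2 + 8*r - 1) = -13*r^5 + 9*r^4 - r^3 - 6*r^2 + 10*r - 7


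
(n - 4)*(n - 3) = n^2 - 7*n + 12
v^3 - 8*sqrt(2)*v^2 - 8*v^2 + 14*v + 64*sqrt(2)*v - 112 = (v - 8)*(v - 7*sqrt(2))*(v - sqrt(2))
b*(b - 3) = b^2 - 3*b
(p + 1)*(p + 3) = p^2 + 4*p + 3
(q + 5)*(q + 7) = q^2 + 12*q + 35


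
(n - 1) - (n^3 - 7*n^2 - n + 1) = -n^3 + 7*n^2 + 2*n - 2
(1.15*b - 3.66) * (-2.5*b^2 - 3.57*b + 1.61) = -2.875*b^3 + 5.0445*b^2 + 14.9177*b - 5.8926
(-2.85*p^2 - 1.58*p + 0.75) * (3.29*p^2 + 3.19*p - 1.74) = -9.3765*p^4 - 14.2897*p^3 + 2.3863*p^2 + 5.1417*p - 1.305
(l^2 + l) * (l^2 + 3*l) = l^4 + 4*l^3 + 3*l^2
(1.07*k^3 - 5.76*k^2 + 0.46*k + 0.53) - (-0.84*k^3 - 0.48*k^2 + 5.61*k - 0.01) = 1.91*k^3 - 5.28*k^2 - 5.15*k + 0.54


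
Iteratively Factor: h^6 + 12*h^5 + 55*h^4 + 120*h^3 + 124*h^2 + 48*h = (h + 3)*(h^5 + 9*h^4 + 28*h^3 + 36*h^2 + 16*h) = h*(h + 3)*(h^4 + 9*h^3 + 28*h^2 + 36*h + 16) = h*(h + 2)*(h + 3)*(h^3 + 7*h^2 + 14*h + 8) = h*(h + 2)^2*(h + 3)*(h^2 + 5*h + 4) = h*(h + 1)*(h + 2)^2*(h + 3)*(h + 4)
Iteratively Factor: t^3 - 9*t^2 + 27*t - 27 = (t - 3)*(t^2 - 6*t + 9) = (t - 3)^2*(t - 3)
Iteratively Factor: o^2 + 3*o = (o + 3)*(o)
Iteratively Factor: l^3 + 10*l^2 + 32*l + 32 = (l + 4)*(l^2 + 6*l + 8) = (l + 4)^2*(l + 2)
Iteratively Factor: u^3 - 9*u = (u + 3)*(u^2 - 3*u) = u*(u + 3)*(u - 3)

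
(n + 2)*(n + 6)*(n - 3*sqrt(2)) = n^3 - 3*sqrt(2)*n^2 + 8*n^2 - 24*sqrt(2)*n + 12*n - 36*sqrt(2)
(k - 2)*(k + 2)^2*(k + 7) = k^4 + 9*k^3 + 10*k^2 - 36*k - 56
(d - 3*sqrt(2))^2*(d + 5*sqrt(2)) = d^3 - sqrt(2)*d^2 - 42*d + 90*sqrt(2)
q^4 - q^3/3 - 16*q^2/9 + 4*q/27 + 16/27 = (q - 4/3)*(q - 2/3)*(q + 2/3)*(q + 1)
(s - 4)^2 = s^2 - 8*s + 16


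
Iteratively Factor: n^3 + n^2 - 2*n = (n - 1)*(n^2 + 2*n) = n*(n - 1)*(n + 2)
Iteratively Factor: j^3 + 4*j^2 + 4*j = (j + 2)*(j^2 + 2*j) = (j + 2)^2*(j)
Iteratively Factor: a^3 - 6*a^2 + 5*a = (a - 1)*(a^2 - 5*a) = a*(a - 1)*(a - 5)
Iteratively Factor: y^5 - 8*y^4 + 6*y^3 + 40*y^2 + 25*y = (y)*(y^4 - 8*y^3 + 6*y^2 + 40*y + 25) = y*(y + 1)*(y^3 - 9*y^2 + 15*y + 25) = y*(y + 1)^2*(y^2 - 10*y + 25) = y*(y - 5)*(y + 1)^2*(y - 5)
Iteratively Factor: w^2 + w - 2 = (w - 1)*(w + 2)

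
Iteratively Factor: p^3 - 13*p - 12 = (p + 1)*(p^2 - p - 12) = (p + 1)*(p + 3)*(p - 4)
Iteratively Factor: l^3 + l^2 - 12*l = (l)*(l^2 + l - 12) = l*(l - 3)*(l + 4)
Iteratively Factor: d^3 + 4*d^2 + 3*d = (d + 3)*(d^2 + d) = (d + 1)*(d + 3)*(d)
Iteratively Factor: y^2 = (y)*(y)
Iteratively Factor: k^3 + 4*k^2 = (k)*(k^2 + 4*k) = k*(k + 4)*(k)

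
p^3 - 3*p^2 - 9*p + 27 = (p - 3)^2*(p + 3)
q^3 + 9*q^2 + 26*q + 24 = (q + 2)*(q + 3)*(q + 4)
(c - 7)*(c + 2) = c^2 - 5*c - 14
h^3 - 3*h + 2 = (h - 1)^2*(h + 2)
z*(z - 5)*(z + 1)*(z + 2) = z^4 - 2*z^3 - 13*z^2 - 10*z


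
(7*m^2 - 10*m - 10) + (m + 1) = 7*m^2 - 9*m - 9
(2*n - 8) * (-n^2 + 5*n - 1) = -2*n^3 + 18*n^2 - 42*n + 8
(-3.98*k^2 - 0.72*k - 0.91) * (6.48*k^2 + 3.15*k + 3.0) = -25.7904*k^4 - 17.2026*k^3 - 20.1048*k^2 - 5.0265*k - 2.73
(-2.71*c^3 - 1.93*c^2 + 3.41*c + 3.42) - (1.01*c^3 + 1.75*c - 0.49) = -3.72*c^3 - 1.93*c^2 + 1.66*c + 3.91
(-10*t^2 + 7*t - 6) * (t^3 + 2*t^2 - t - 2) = -10*t^5 - 13*t^4 + 18*t^3 + t^2 - 8*t + 12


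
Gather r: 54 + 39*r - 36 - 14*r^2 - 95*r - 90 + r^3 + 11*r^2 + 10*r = r^3 - 3*r^2 - 46*r - 72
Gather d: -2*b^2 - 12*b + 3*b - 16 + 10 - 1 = -2*b^2 - 9*b - 7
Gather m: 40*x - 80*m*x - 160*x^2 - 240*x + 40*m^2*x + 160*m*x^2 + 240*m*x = 40*m^2*x + m*(160*x^2 + 160*x) - 160*x^2 - 200*x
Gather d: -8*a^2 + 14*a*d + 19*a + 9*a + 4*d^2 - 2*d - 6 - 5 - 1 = -8*a^2 + 28*a + 4*d^2 + d*(14*a - 2) - 12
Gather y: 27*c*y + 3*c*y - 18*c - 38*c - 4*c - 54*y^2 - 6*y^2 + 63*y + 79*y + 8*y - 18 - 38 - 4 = -60*c - 60*y^2 + y*(30*c + 150) - 60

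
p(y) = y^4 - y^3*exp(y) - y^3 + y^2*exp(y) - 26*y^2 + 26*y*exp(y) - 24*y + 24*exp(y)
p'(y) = -y^3*exp(y) + 4*y^3 - 2*y^2*exp(y) - 3*y^2 + 28*y*exp(y) - 52*y + 50*exp(y) - 24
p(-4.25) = 35.51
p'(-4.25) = -164.65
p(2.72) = 1021.68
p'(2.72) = 1277.91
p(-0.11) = 21.28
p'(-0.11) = 23.69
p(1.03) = 89.88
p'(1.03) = 135.46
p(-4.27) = 38.84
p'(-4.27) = -168.47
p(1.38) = 153.50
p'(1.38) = 235.79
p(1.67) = 238.75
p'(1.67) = 359.06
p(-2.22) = -41.57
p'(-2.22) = 31.69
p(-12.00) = 19008.01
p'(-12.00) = -6743.99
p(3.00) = 1435.19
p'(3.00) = 1688.61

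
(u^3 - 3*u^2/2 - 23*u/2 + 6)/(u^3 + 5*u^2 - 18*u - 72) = (u - 1/2)/(u + 6)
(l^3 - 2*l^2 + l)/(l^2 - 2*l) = (l^2 - 2*l + 1)/(l - 2)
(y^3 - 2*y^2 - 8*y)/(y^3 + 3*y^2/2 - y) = 2*(y - 4)/(2*y - 1)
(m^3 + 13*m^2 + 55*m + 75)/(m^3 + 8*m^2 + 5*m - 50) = (m + 3)/(m - 2)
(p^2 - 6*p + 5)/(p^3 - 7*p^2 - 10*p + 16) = (p - 5)/(p^2 - 6*p - 16)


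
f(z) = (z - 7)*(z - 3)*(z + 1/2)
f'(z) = (z - 7)*(z - 3) + (z - 7)*(z + 1/2) + (z - 3)*(z + 1/2)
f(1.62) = 15.74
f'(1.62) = -6.91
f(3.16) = -2.25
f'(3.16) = -14.08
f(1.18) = 17.80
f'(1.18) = -2.24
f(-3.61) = -218.11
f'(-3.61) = 123.69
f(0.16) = 12.82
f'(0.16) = 13.04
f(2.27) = 9.56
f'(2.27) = -11.67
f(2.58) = 5.72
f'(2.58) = -13.05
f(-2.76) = -127.05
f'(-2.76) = 91.29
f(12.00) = 562.50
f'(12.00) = 220.00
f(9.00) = 114.00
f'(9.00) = 88.00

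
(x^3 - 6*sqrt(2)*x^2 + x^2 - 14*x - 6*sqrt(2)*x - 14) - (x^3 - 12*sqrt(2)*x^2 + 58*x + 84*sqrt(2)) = x^2 + 6*sqrt(2)*x^2 - 72*x - 6*sqrt(2)*x - 84*sqrt(2) - 14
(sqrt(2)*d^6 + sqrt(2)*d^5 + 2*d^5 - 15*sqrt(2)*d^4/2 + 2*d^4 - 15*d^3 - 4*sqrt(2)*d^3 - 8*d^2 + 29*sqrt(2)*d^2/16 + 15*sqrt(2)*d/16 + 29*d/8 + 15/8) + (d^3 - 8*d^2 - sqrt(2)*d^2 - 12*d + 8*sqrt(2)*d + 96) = sqrt(2)*d^6 + sqrt(2)*d^5 + 2*d^5 - 15*sqrt(2)*d^4/2 + 2*d^4 - 14*d^3 - 4*sqrt(2)*d^3 - 16*d^2 + 13*sqrt(2)*d^2/16 - 67*d/8 + 143*sqrt(2)*d/16 + 783/8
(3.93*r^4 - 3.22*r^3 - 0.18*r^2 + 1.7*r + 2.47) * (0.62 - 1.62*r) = -6.3666*r^5 + 7.653*r^4 - 1.7048*r^3 - 2.8656*r^2 - 2.9474*r + 1.5314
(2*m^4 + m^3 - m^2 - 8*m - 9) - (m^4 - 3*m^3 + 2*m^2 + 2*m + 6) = m^4 + 4*m^3 - 3*m^2 - 10*m - 15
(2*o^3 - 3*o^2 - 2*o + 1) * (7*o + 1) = 14*o^4 - 19*o^3 - 17*o^2 + 5*o + 1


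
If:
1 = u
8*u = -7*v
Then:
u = 1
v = -8/7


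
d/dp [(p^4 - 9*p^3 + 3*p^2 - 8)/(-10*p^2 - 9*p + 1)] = (-20*p^5 + 63*p^4 + 166*p^3 - 54*p^2 - 154*p - 72)/(100*p^4 + 180*p^3 + 61*p^2 - 18*p + 1)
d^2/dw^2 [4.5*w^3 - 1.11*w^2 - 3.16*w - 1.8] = 27.0*w - 2.22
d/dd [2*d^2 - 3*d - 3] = 4*d - 3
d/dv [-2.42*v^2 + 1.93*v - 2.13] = 1.93 - 4.84*v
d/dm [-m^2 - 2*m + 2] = -2*m - 2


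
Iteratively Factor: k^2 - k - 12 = (k + 3)*(k - 4)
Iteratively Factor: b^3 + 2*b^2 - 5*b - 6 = (b + 1)*(b^2 + b - 6) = (b + 1)*(b + 3)*(b - 2)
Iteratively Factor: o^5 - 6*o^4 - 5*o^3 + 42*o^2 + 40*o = (o + 2)*(o^4 - 8*o^3 + 11*o^2 + 20*o) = (o - 4)*(o + 2)*(o^3 - 4*o^2 - 5*o) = (o - 4)*(o + 1)*(o + 2)*(o^2 - 5*o) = (o - 5)*(o - 4)*(o + 1)*(o + 2)*(o)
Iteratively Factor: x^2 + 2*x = (x)*(x + 2)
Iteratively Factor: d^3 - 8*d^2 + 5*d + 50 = (d - 5)*(d^2 - 3*d - 10) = (d - 5)*(d + 2)*(d - 5)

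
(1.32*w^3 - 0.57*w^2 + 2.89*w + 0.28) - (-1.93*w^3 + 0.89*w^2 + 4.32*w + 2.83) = 3.25*w^3 - 1.46*w^2 - 1.43*w - 2.55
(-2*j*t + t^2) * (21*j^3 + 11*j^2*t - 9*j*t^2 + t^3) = -42*j^4*t - j^3*t^2 + 29*j^2*t^3 - 11*j*t^4 + t^5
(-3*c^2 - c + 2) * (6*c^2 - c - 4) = -18*c^4 - 3*c^3 + 25*c^2 + 2*c - 8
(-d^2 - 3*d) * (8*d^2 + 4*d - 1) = -8*d^4 - 28*d^3 - 11*d^2 + 3*d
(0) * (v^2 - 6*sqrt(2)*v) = 0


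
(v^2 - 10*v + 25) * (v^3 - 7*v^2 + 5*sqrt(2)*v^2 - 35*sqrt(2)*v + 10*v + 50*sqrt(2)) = v^5 - 17*v^4 + 5*sqrt(2)*v^4 - 85*sqrt(2)*v^3 + 105*v^3 - 275*v^2 + 525*sqrt(2)*v^2 - 1375*sqrt(2)*v + 250*v + 1250*sqrt(2)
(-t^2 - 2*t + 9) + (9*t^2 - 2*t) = 8*t^2 - 4*t + 9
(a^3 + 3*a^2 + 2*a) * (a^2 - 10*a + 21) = a^5 - 7*a^4 - 7*a^3 + 43*a^2 + 42*a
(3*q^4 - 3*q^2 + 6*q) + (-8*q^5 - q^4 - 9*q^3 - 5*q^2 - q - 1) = -8*q^5 + 2*q^4 - 9*q^3 - 8*q^2 + 5*q - 1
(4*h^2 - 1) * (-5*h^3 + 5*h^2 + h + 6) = -20*h^5 + 20*h^4 + 9*h^3 + 19*h^2 - h - 6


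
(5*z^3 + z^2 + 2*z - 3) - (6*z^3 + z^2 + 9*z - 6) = -z^3 - 7*z + 3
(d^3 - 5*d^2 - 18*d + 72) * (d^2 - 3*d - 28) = d^5 - 8*d^4 - 31*d^3 + 266*d^2 + 288*d - 2016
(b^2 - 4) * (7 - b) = -b^3 + 7*b^2 + 4*b - 28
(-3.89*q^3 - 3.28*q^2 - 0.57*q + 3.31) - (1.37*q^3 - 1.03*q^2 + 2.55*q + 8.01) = -5.26*q^3 - 2.25*q^2 - 3.12*q - 4.7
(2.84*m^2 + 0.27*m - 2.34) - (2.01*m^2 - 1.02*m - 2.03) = 0.83*m^2 + 1.29*m - 0.31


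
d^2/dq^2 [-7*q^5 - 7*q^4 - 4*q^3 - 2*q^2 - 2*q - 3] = -140*q^3 - 84*q^2 - 24*q - 4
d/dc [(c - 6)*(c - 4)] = 2*c - 10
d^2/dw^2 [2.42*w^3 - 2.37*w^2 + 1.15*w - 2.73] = 14.52*w - 4.74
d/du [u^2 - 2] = 2*u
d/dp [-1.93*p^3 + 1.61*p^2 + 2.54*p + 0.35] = -5.79*p^2 + 3.22*p + 2.54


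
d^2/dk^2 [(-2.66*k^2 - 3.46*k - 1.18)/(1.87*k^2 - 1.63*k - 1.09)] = (-1.4210854715202e-14*k^4 - 40.41444*k^3 - 57.28932*k^2 - 20.73456*k - 5.1066)/(6.539203*k^6 - 17.099841*k^5 + 3.470346*k^4 + 15.603827*k^3 - 2.022822*k^2 - 5.809809*k - 1.295029)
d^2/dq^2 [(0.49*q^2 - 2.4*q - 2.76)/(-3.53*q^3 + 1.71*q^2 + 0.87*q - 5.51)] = (-12.211682*q^6 + 179.43696*q^5 + 316.753254*q^4 - 102.899044*q^3 - 590.303934*q^2 - 161.782416*q + 49.444942)/(43.986977*q^9 - 63.924417*q^8 - 1.55673*q^7 + 232.487952*q^6 - 199.176408*q^5 - 57.07809*q^4 + 370.038318*q^3 - 143.235756*q^2 - 79.239861*q + 167.284151)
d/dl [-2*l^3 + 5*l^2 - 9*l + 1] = -6*l^2 + 10*l - 9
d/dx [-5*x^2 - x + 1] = -10*x - 1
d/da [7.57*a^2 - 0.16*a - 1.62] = 15.14*a - 0.16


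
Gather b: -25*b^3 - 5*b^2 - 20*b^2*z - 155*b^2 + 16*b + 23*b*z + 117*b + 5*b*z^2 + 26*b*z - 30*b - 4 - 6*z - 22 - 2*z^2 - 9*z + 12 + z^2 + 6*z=-25*b^3 + b^2*(-20*z - 160) + b*(5*z^2 + 49*z + 103) - z^2 - 9*z - 14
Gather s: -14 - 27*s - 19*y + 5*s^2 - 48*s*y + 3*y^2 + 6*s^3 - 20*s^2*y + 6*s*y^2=6*s^3 + s^2*(5 - 20*y) + s*(6*y^2 - 48*y - 27) + 3*y^2 - 19*y - 14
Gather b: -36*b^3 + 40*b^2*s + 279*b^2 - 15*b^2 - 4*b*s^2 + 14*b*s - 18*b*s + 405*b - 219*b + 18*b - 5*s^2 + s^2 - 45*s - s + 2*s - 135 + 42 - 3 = -36*b^3 + b^2*(40*s + 264) + b*(-4*s^2 - 4*s + 204) - 4*s^2 - 44*s - 96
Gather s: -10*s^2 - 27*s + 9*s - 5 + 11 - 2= -10*s^2 - 18*s + 4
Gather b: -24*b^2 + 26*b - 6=-24*b^2 + 26*b - 6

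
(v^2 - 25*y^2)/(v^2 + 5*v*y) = (v - 5*y)/v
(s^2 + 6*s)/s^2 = (s + 6)/s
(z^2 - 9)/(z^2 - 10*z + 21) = (z + 3)/(z - 7)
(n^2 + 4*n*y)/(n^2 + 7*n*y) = (n + 4*y)/(n + 7*y)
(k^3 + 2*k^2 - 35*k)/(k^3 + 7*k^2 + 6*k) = (k^2 + 2*k - 35)/(k^2 + 7*k + 6)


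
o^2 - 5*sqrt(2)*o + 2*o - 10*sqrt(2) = (o + 2)*(o - 5*sqrt(2))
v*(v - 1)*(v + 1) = v^3 - v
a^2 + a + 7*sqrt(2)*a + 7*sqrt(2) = (a + 1)*(a + 7*sqrt(2))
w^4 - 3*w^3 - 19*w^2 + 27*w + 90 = (w - 5)*(w - 3)*(w + 2)*(w + 3)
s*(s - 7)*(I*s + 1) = I*s^3 + s^2 - 7*I*s^2 - 7*s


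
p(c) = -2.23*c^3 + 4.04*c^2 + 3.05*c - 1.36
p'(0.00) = 3.05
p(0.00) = -1.36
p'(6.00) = -189.31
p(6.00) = -319.30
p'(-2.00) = -39.87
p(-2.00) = 26.54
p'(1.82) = -4.40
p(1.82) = 4.13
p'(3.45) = -48.70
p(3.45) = -34.32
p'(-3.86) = -127.82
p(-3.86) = 175.31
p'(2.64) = -22.25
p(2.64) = -6.18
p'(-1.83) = -34.14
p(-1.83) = 20.25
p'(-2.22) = -47.86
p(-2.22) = 36.18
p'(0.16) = 4.17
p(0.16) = -0.78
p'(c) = -6.69*c^2 + 8.08*c + 3.05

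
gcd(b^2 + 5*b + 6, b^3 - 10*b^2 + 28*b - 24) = 1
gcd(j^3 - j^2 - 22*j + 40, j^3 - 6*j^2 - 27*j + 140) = j^2 + j - 20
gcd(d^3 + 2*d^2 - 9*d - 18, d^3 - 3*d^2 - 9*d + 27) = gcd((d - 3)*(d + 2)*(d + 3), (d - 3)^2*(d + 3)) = d^2 - 9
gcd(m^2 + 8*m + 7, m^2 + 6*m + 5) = m + 1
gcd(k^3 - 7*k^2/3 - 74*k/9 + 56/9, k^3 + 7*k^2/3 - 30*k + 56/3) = k^2 - 14*k/3 + 8/3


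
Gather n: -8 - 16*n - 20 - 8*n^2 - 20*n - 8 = -8*n^2 - 36*n - 36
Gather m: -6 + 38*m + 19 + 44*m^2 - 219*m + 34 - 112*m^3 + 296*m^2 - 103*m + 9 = -112*m^3 + 340*m^2 - 284*m + 56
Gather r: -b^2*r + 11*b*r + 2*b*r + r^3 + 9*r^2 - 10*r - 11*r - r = r^3 + 9*r^2 + r*(-b^2 + 13*b - 22)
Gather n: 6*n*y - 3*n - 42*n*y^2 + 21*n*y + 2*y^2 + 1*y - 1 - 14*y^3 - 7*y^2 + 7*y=n*(-42*y^2 + 27*y - 3) - 14*y^3 - 5*y^2 + 8*y - 1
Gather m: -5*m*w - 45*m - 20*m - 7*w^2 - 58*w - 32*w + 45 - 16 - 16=m*(-5*w - 65) - 7*w^2 - 90*w + 13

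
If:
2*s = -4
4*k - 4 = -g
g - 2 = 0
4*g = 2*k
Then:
No Solution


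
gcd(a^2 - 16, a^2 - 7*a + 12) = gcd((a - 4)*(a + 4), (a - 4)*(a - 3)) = a - 4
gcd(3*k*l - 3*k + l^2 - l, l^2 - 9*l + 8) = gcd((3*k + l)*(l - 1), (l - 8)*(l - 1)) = l - 1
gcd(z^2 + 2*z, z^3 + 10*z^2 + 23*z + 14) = z + 2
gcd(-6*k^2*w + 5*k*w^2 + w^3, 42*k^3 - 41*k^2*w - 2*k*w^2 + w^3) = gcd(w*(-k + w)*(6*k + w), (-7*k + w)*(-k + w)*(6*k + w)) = -6*k^2 + 5*k*w + w^2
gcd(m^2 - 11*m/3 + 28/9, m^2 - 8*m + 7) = 1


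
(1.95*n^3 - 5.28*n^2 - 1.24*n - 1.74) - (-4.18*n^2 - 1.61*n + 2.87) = 1.95*n^3 - 1.1*n^2 + 0.37*n - 4.61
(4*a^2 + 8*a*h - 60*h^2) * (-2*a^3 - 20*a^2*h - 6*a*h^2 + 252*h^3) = -8*a^5 - 96*a^4*h - 64*a^3*h^2 + 2160*a^2*h^3 + 2376*a*h^4 - 15120*h^5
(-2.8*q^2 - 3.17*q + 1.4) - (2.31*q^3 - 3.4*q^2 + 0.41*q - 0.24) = -2.31*q^3 + 0.6*q^2 - 3.58*q + 1.64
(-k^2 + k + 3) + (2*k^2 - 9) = k^2 + k - 6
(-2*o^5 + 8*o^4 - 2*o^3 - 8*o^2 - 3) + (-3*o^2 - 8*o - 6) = -2*o^5 + 8*o^4 - 2*o^3 - 11*o^2 - 8*o - 9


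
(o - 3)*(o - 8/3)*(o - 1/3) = o^3 - 6*o^2 + 89*o/9 - 8/3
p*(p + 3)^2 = p^3 + 6*p^2 + 9*p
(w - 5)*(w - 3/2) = w^2 - 13*w/2 + 15/2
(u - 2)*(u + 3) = u^2 + u - 6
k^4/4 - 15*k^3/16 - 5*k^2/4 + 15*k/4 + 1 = (k/4 + 1/2)*(k - 4)*(k - 2)*(k + 1/4)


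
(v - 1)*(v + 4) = v^2 + 3*v - 4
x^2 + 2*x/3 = x*(x + 2/3)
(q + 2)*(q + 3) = q^2 + 5*q + 6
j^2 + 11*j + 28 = (j + 4)*(j + 7)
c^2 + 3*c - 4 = (c - 1)*(c + 4)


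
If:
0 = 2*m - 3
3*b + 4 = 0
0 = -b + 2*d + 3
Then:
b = -4/3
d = -13/6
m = 3/2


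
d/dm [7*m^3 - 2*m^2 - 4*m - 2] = 21*m^2 - 4*m - 4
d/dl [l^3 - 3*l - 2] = 3*l^2 - 3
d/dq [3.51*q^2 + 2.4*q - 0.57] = 7.02*q + 2.4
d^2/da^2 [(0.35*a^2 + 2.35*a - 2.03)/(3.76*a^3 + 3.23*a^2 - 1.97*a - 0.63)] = (9.89632*a^6 + 199.34016*a^5 - 157.595136*a^4 - 294.553344*a^3 + 34.220424*a^2 + 77.342664*a - 29.573488)/(53.157376*a^9 + 136.993344*a^8 + 34.129896*a^7 - 136.573333*a^6 - 63.789231*a^5 + 45.886956*a^4 + 20.884177*a^3 - 3.48894*a^2 - 2.345679*a - 0.250047)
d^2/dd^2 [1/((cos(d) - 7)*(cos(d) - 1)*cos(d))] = (-294*(1 - cos(d)^2)^2/cos(d)^3 + 12*sin(d)^6/cos(d)^3 + 3*cos(d)^3 + 88*cos(d)^2 - 336*tan(d)^2 - 296 - 175/cos(d) + 380/cos(d)^3)/((cos(d) - 7)^3*(cos(d) - 1)^3)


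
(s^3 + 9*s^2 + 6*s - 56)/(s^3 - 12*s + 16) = (s + 7)/(s - 2)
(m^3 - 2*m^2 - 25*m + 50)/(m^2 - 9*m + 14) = (m^2 - 25)/(m - 7)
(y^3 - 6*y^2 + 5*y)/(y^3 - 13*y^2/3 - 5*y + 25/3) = 3*y/(3*y + 5)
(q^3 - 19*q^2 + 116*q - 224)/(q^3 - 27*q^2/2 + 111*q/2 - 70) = 2*(q - 8)/(2*q - 5)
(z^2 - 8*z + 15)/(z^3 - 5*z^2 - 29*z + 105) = (z - 5)/(z^2 - 2*z - 35)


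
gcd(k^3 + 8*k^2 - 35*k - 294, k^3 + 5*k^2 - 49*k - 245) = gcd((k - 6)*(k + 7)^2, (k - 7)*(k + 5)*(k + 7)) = k + 7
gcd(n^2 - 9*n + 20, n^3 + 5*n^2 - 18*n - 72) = n - 4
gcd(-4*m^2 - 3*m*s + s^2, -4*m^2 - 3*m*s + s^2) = -4*m^2 - 3*m*s + s^2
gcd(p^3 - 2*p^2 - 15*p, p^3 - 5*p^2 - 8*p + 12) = 1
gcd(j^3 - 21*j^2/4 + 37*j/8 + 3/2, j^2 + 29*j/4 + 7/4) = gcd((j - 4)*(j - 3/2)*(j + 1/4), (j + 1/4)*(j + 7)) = j + 1/4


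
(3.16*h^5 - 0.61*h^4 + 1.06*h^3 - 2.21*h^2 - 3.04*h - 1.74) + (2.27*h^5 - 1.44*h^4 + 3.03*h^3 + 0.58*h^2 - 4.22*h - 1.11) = 5.43*h^5 - 2.05*h^4 + 4.09*h^3 - 1.63*h^2 - 7.26*h - 2.85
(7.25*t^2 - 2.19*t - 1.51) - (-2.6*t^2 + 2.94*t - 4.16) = 9.85*t^2 - 5.13*t + 2.65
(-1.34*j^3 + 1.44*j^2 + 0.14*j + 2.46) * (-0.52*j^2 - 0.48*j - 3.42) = 0.6968*j^5 - 0.1056*j^4 + 3.8188*j^3 - 6.2712*j^2 - 1.6596*j - 8.4132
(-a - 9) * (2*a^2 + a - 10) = -2*a^3 - 19*a^2 + a + 90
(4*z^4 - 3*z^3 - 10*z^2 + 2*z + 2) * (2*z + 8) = 8*z^5 + 26*z^4 - 44*z^3 - 76*z^2 + 20*z + 16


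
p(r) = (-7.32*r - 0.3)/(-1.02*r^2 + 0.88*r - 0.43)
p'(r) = (-7.32*r - 0.3)*(2.04*r - 0.88)/(-1.02*r^2 + 0.88*r - 0.43)^2 - 7.32/(-1.02*r^2 + 0.88*r - 0.43) = (-7.4664*r^2 - 0.612*r + 3.4116)/(1.0404*r^4 - 1.7952*r^3 + 1.6516*r^2 - 0.7568*r + 0.1849)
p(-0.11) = -0.94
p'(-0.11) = 11.66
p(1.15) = 11.37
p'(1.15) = -12.18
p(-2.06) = -2.25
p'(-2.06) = -0.63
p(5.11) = 1.67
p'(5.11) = -0.38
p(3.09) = 3.08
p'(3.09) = -1.26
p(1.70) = 6.77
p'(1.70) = -5.42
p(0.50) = 16.16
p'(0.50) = 20.64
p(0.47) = 15.47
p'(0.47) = 25.24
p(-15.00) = -0.45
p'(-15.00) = -0.03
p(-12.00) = -0.55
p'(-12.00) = -0.04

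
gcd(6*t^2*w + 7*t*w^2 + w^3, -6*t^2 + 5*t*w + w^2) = 6*t + w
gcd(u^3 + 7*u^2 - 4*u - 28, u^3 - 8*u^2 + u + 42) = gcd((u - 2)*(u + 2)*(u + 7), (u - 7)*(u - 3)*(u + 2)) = u + 2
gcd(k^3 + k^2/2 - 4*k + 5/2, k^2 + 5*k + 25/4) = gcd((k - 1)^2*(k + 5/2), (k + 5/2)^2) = k + 5/2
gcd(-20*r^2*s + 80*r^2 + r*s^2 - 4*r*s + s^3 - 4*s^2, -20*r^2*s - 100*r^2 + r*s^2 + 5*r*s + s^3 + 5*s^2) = 20*r^2 - r*s - s^2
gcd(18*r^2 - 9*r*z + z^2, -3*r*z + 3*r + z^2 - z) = -3*r + z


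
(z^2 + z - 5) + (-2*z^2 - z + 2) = -z^2 - 3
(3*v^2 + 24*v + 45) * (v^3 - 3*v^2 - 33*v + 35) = 3*v^5 + 15*v^4 - 126*v^3 - 822*v^2 - 645*v + 1575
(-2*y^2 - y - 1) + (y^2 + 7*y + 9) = -y^2 + 6*y + 8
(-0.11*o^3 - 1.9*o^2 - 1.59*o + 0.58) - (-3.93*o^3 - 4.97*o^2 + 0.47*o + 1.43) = 3.82*o^3 + 3.07*o^2 - 2.06*o - 0.85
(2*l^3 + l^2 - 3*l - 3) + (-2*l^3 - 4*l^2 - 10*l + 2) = -3*l^2 - 13*l - 1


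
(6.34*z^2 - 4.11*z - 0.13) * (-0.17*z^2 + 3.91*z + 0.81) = -1.0778*z^4 + 25.4881*z^3 - 10.9126*z^2 - 3.8374*z - 0.1053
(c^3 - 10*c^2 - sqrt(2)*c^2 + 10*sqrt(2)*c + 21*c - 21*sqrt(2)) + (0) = c^3 - 10*c^2 - sqrt(2)*c^2 + 10*sqrt(2)*c + 21*c - 21*sqrt(2)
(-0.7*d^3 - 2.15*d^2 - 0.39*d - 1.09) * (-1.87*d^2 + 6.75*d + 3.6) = 1.309*d^5 - 0.704499999999999*d^4 - 16.3032*d^3 - 8.3342*d^2 - 8.7615*d - 3.924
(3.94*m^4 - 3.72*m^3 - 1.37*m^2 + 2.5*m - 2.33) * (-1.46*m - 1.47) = -5.7524*m^5 - 0.360599999999999*m^4 + 7.4686*m^3 - 1.6361*m^2 - 0.2732*m + 3.4251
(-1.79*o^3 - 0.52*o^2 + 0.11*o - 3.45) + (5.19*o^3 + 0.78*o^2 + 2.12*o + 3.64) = 3.4*o^3 + 0.26*o^2 + 2.23*o + 0.19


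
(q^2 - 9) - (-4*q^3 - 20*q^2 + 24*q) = 4*q^3 + 21*q^2 - 24*q - 9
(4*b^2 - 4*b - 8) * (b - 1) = 4*b^3 - 8*b^2 - 4*b + 8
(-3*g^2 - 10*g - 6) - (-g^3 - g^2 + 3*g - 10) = g^3 - 2*g^2 - 13*g + 4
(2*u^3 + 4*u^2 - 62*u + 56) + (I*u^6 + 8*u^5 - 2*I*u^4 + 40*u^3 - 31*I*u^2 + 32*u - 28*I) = I*u^6 + 8*u^5 - 2*I*u^4 + 42*u^3 + 4*u^2 - 31*I*u^2 - 30*u + 56 - 28*I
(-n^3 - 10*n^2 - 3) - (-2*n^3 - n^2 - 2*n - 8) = n^3 - 9*n^2 + 2*n + 5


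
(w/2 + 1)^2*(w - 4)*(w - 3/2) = w^4/4 - 3*w^3/8 - 3*w^2 + w/2 + 6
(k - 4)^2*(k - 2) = k^3 - 10*k^2 + 32*k - 32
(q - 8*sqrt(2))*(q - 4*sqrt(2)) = q^2 - 12*sqrt(2)*q + 64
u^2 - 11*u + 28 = (u - 7)*(u - 4)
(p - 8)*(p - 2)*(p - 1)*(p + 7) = p^4 - 4*p^3 - 51*p^2 + 166*p - 112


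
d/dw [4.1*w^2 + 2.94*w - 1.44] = 8.2*w + 2.94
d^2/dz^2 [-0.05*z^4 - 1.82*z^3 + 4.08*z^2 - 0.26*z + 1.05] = -0.6*z^2 - 10.92*z + 8.16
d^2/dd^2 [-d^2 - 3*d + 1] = -2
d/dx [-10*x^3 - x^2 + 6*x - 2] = -30*x^2 - 2*x + 6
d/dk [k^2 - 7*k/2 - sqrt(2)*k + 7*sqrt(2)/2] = 2*k - 7/2 - sqrt(2)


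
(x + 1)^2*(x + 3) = x^3 + 5*x^2 + 7*x + 3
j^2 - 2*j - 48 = (j - 8)*(j + 6)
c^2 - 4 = (c - 2)*(c + 2)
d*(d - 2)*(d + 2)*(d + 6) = d^4 + 6*d^3 - 4*d^2 - 24*d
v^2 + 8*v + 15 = (v + 3)*(v + 5)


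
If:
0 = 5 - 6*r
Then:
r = 5/6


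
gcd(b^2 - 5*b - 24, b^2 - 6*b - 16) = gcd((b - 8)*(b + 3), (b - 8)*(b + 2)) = b - 8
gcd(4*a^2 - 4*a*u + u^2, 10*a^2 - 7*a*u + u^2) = -2*a + u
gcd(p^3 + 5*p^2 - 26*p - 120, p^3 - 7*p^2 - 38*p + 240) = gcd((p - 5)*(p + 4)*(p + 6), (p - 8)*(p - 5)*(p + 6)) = p^2 + p - 30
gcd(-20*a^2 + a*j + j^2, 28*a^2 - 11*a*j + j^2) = 4*a - j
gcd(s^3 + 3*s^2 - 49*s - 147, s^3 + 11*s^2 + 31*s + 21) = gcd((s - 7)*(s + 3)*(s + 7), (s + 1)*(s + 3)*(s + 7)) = s^2 + 10*s + 21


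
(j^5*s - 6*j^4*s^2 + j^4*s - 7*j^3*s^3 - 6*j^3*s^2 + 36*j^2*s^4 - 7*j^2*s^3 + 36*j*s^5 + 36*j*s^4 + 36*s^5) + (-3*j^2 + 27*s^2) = j^5*s - 6*j^4*s^2 + j^4*s - 7*j^3*s^3 - 6*j^3*s^2 + 36*j^2*s^4 - 7*j^2*s^3 - 3*j^2 + 36*j*s^5 + 36*j*s^4 + 36*s^5 + 27*s^2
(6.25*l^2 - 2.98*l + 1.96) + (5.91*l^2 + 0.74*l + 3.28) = 12.16*l^2 - 2.24*l + 5.24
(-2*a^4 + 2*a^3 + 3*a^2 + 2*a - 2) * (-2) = 4*a^4 - 4*a^3 - 6*a^2 - 4*a + 4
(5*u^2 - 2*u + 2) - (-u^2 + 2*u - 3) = 6*u^2 - 4*u + 5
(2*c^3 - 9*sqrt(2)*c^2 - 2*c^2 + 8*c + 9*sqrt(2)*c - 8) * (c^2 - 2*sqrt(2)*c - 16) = 2*c^5 - 13*sqrt(2)*c^4 - 2*c^4 + 12*c^3 + 13*sqrt(2)*c^3 - 12*c^2 + 128*sqrt(2)*c^2 - 128*sqrt(2)*c - 128*c + 128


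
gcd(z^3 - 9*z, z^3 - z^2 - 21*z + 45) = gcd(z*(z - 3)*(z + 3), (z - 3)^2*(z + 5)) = z - 3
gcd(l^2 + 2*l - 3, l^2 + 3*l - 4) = l - 1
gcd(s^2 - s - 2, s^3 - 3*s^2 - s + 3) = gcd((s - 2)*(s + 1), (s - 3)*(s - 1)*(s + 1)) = s + 1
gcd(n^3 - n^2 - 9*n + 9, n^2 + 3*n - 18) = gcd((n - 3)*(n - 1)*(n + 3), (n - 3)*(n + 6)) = n - 3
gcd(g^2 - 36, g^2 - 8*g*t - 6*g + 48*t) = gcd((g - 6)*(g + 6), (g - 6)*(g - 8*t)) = g - 6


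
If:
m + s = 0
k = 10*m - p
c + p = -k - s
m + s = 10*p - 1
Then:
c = 9*s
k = -10*s - 1/10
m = -s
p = 1/10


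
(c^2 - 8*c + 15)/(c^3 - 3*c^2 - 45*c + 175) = (c - 3)/(c^2 + 2*c - 35)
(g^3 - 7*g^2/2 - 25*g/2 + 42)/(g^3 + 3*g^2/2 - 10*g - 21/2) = (g - 4)/(g + 1)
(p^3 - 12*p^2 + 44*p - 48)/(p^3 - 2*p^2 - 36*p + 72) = (p - 4)/(p + 6)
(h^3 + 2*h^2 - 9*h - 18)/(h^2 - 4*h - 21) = (h^2 - h - 6)/(h - 7)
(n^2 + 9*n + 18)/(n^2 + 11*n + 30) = (n + 3)/(n + 5)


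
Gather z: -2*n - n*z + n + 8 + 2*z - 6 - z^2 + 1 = -n - z^2 + z*(2 - n) + 3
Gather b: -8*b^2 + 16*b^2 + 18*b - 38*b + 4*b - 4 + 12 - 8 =8*b^2 - 16*b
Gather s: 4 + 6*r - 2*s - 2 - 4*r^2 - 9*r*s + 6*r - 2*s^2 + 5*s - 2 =-4*r^2 + 12*r - 2*s^2 + s*(3 - 9*r)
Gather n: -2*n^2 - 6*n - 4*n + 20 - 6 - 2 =-2*n^2 - 10*n + 12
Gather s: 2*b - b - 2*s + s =b - s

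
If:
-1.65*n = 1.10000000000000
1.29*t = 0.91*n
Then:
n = -0.67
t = -0.47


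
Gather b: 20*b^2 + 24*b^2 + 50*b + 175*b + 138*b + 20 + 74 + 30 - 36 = 44*b^2 + 363*b + 88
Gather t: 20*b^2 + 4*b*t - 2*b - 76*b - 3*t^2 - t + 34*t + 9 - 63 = 20*b^2 - 78*b - 3*t^2 + t*(4*b + 33) - 54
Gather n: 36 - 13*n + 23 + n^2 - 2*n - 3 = n^2 - 15*n + 56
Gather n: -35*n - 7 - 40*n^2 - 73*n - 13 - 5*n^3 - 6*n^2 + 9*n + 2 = -5*n^3 - 46*n^2 - 99*n - 18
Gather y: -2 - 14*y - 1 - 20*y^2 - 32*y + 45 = -20*y^2 - 46*y + 42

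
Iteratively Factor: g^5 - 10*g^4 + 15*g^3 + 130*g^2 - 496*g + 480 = (g + 4)*(g^4 - 14*g^3 + 71*g^2 - 154*g + 120) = (g - 4)*(g + 4)*(g^3 - 10*g^2 + 31*g - 30) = (g - 5)*(g - 4)*(g + 4)*(g^2 - 5*g + 6) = (g - 5)*(g - 4)*(g - 3)*(g + 4)*(g - 2)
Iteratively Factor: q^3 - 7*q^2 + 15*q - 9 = (q - 3)*(q^2 - 4*q + 3) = (q - 3)*(q - 1)*(q - 3)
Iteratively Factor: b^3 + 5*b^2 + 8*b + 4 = (b + 2)*(b^2 + 3*b + 2) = (b + 1)*(b + 2)*(b + 2)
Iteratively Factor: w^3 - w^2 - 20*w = (w - 5)*(w^2 + 4*w) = w*(w - 5)*(w + 4)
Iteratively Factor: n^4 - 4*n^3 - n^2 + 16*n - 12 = (n + 2)*(n^3 - 6*n^2 + 11*n - 6) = (n - 2)*(n + 2)*(n^2 - 4*n + 3) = (n - 2)*(n - 1)*(n + 2)*(n - 3)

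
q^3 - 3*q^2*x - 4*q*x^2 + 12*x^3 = (q - 3*x)*(q - 2*x)*(q + 2*x)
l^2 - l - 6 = (l - 3)*(l + 2)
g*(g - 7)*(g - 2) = g^3 - 9*g^2 + 14*g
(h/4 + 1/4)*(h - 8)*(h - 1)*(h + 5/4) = h^4/4 - 27*h^3/16 - 11*h^2/4 + 27*h/16 + 5/2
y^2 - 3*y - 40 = (y - 8)*(y + 5)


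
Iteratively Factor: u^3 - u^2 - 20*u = (u + 4)*(u^2 - 5*u) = (u - 5)*(u + 4)*(u)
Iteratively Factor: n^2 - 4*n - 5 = (n + 1)*(n - 5)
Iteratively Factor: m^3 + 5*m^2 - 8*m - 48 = (m + 4)*(m^2 + m - 12) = (m - 3)*(m + 4)*(m + 4)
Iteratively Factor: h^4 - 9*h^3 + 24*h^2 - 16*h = (h - 1)*(h^3 - 8*h^2 + 16*h) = (h - 4)*(h - 1)*(h^2 - 4*h) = (h - 4)^2*(h - 1)*(h)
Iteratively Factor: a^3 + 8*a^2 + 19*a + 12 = (a + 3)*(a^2 + 5*a + 4) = (a + 1)*(a + 3)*(a + 4)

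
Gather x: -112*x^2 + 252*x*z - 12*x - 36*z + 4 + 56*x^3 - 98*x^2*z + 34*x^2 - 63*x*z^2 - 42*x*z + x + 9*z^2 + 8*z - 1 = 56*x^3 + x^2*(-98*z - 78) + x*(-63*z^2 + 210*z - 11) + 9*z^2 - 28*z + 3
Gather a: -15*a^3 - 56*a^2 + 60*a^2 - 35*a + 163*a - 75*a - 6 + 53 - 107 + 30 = -15*a^3 + 4*a^2 + 53*a - 30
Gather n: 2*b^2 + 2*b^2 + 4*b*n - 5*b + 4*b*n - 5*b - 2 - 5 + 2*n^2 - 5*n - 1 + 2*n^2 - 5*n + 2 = 4*b^2 - 10*b + 4*n^2 + n*(8*b - 10) - 6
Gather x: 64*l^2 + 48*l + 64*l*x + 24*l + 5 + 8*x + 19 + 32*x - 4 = 64*l^2 + 72*l + x*(64*l + 40) + 20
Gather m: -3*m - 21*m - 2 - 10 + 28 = 16 - 24*m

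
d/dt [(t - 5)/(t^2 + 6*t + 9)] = (13 - t)/(t^3 + 9*t^2 + 27*t + 27)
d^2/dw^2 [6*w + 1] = 0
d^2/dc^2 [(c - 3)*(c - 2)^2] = 6*c - 14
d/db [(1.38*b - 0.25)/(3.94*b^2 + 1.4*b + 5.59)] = (-5.4372*b^2 + 1.97*b + 8.0642)/(15.5236*b^4 + 11.032*b^3 + 46.0092*b^2 + 15.652*b + 31.2481)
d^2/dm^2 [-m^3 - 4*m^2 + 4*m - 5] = -6*m - 8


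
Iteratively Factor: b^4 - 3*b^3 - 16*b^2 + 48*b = (b - 4)*(b^3 + b^2 - 12*b) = (b - 4)*(b - 3)*(b^2 + 4*b) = (b - 4)*(b - 3)*(b + 4)*(b)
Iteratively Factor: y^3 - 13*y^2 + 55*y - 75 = (y - 5)*(y^2 - 8*y + 15) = (y - 5)*(y - 3)*(y - 5)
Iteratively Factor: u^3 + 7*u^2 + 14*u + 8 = (u + 4)*(u^2 + 3*u + 2) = (u + 1)*(u + 4)*(u + 2)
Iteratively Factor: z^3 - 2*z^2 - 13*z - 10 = (z + 2)*(z^2 - 4*z - 5) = (z - 5)*(z + 2)*(z + 1)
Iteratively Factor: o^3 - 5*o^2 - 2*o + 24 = (o - 4)*(o^2 - o - 6) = (o - 4)*(o + 2)*(o - 3)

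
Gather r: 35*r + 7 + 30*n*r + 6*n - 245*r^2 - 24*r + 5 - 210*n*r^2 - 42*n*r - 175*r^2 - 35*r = 6*n + r^2*(-210*n - 420) + r*(-12*n - 24) + 12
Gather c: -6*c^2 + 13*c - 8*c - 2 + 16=-6*c^2 + 5*c + 14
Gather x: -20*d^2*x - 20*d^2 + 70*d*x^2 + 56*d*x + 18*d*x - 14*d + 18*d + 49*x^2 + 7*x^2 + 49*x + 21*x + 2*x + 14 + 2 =-20*d^2 + 4*d + x^2*(70*d + 56) + x*(-20*d^2 + 74*d + 72) + 16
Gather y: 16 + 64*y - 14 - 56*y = 8*y + 2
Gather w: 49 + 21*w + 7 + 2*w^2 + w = 2*w^2 + 22*w + 56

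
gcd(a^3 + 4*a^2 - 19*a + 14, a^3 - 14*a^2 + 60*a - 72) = a - 2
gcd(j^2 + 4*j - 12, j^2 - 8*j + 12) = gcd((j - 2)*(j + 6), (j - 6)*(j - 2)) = j - 2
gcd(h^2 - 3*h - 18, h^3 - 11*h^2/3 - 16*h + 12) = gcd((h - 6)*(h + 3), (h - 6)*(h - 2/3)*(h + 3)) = h^2 - 3*h - 18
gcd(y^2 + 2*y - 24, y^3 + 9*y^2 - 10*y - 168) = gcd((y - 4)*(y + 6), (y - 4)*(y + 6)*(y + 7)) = y^2 + 2*y - 24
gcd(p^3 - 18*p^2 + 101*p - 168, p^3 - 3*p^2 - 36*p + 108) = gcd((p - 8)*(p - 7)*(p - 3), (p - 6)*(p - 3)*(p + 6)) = p - 3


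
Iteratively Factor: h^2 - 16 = (h + 4)*(h - 4)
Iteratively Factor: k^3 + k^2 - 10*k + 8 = (k + 4)*(k^2 - 3*k + 2) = (k - 1)*(k + 4)*(k - 2)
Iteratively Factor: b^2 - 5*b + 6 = (b - 3)*(b - 2)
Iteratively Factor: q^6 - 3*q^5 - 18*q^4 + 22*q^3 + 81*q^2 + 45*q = (q - 3)*(q^5 - 18*q^3 - 32*q^2 - 15*q) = (q - 5)*(q - 3)*(q^4 + 5*q^3 + 7*q^2 + 3*q) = (q - 5)*(q - 3)*(q + 1)*(q^3 + 4*q^2 + 3*q) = q*(q - 5)*(q - 3)*(q + 1)*(q^2 + 4*q + 3) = q*(q - 5)*(q - 3)*(q + 1)*(q + 3)*(q + 1)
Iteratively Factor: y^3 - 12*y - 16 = (y + 2)*(y^2 - 2*y - 8) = (y - 4)*(y + 2)*(y + 2)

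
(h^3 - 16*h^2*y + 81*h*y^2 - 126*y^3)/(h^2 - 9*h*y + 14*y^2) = (-h^2 + 9*h*y - 18*y^2)/(-h + 2*y)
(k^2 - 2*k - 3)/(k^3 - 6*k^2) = (k^2 - 2*k - 3)/(k^2*(k - 6))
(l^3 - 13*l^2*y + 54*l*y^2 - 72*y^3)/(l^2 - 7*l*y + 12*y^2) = l - 6*y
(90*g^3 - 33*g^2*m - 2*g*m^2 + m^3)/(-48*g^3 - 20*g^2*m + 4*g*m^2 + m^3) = (-15*g^2 + 8*g*m - m^2)/(8*g^2 + 2*g*m - m^2)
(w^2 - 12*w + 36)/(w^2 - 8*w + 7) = (w^2 - 12*w + 36)/(w^2 - 8*w + 7)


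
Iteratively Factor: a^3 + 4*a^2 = (a)*(a^2 + 4*a) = a*(a + 4)*(a)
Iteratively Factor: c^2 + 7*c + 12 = (c + 4)*(c + 3)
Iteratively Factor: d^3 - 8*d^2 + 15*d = (d - 5)*(d^2 - 3*d) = (d - 5)*(d - 3)*(d)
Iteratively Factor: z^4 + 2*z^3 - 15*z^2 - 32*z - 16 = (z + 4)*(z^3 - 2*z^2 - 7*z - 4) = (z + 1)*(z + 4)*(z^2 - 3*z - 4) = (z - 4)*(z + 1)*(z + 4)*(z + 1)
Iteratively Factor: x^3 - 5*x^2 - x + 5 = (x - 5)*(x^2 - 1) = (x - 5)*(x + 1)*(x - 1)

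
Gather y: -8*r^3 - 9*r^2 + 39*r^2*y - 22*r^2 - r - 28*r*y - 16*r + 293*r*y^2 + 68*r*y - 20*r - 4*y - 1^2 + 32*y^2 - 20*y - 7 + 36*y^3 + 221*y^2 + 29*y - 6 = -8*r^3 - 31*r^2 - 37*r + 36*y^3 + y^2*(293*r + 253) + y*(39*r^2 + 40*r + 5) - 14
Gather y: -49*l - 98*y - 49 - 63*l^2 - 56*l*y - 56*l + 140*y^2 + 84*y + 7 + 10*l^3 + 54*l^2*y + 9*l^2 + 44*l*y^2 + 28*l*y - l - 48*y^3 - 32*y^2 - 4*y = 10*l^3 - 54*l^2 - 106*l - 48*y^3 + y^2*(44*l + 108) + y*(54*l^2 - 28*l - 18) - 42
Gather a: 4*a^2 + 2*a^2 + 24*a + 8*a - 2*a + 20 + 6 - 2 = 6*a^2 + 30*a + 24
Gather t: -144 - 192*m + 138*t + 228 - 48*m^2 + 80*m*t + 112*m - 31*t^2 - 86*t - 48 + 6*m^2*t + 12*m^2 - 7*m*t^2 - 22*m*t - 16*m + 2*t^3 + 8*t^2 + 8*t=-36*m^2 - 96*m + 2*t^3 + t^2*(-7*m - 23) + t*(6*m^2 + 58*m + 60) + 36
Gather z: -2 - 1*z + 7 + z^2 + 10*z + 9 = z^2 + 9*z + 14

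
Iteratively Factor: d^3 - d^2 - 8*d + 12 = (d - 2)*(d^2 + d - 6) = (d - 2)^2*(d + 3)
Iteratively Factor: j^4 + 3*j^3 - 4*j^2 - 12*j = (j)*(j^3 + 3*j^2 - 4*j - 12) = j*(j + 3)*(j^2 - 4) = j*(j + 2)*(j + 3)*(j - 2)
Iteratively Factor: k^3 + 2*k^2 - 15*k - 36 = (k - 4)*(k^2 + 6*k + 9) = (k - 4)*(k + 3)*(k + 3)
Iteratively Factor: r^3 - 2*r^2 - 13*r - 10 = (r - 5)*(r^2 + 3*r + 2) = (r - 5)*(r + 1)*(r + 2)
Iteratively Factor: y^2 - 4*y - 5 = (y + 1)*(y - 5)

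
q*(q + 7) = q^2 + 7*q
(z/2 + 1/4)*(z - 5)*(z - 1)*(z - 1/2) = z^4/2 - 3*z^3 + 19*z^2/8 + 3*z/4 - 5/8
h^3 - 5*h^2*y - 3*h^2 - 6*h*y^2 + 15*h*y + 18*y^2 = (h - 3)*(h - 6*y)*(h + y)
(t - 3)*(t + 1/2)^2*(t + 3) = t^4 + t^3 - 35*t^2/4 - 9*t - 9/4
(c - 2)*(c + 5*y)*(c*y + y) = c^3*y + 5*c^2*y^2 - c^2*y - 5*c*y^2 - 2*c*y - 10*y^2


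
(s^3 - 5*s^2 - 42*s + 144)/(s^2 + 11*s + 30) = (s^2 - 11*s + 24)/(s + 5)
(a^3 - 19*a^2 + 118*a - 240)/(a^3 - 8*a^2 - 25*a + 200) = (a - 6)/(a + 5)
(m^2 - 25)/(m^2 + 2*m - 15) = (m - 5)/(m - 3)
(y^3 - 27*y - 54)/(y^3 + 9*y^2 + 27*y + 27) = (y - 6)/(y + 3)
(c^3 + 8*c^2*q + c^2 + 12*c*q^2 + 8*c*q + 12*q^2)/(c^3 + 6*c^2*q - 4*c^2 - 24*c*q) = (c^2 + 2*c*q + c + 2*q)/(c*(c - 4))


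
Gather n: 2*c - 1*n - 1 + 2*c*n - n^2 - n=2*c - n^2 + n*(2*c - 2) - 1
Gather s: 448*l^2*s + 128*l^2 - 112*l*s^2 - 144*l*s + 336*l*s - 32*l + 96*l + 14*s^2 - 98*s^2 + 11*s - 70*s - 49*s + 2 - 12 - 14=128*l^2 + 64*l + s^2*(-112*l - 84) + s*(448*l^2 + 192*l - 108) - 24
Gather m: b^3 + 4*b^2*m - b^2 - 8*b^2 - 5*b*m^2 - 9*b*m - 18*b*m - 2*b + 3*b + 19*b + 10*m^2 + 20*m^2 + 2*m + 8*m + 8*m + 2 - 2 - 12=b^3 - 9*b^2 + 20*b + m^2*(30 - 5*b) + m*(4*b^2 - 27*b + 18) - 12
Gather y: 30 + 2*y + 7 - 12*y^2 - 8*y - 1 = -12*y^2 - 6*y + 36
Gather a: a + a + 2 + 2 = 2*a + 4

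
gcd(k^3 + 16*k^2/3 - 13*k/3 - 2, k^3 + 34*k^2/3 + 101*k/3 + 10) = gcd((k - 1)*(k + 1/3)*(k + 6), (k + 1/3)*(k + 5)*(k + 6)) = k^2 + 19*k/3 + 2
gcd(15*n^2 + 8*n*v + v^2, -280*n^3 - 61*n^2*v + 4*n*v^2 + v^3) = 5*n + v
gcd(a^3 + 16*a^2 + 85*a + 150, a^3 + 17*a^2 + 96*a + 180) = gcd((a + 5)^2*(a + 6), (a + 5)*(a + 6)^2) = a^2 + 11*a + 30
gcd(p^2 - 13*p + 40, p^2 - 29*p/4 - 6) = p - 8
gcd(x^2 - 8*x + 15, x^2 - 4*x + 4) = 1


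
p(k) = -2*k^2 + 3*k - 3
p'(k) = 3 - 4*k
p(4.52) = -30.30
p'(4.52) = -15.08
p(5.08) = -39.37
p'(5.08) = -17.32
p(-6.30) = -101.28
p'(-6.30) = 28.20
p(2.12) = -5.63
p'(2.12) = -5.48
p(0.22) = -2.44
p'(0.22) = 2.12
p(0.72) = -1.88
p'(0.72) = 0.12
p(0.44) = -2.07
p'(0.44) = 1.24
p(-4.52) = -57.42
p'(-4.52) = 21.08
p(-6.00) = -93.00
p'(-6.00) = 27.00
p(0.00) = -3.00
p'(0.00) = 3.00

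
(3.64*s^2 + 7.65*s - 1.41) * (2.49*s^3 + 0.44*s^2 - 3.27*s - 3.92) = 9.0636*s^5 + 20.6501*s^4 - 12.0477*s^3 - 39.9047*s^2 - 25.3773*s + 5.5272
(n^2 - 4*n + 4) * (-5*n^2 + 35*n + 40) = -5*n^4 + 55*n^3 - 120*n^2 - 20*n + 160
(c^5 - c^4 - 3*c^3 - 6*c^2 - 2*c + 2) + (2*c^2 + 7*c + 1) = c^5 - c^4 - 3*c^3 - 4*c^2 + 5*c + 3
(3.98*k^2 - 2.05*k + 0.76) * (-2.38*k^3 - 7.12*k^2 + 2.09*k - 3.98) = -9.4724*k^5 - 23.4586*k^4 + 21.1054*k^3 - 25.5361*k^2 + 9.7474*k - 3.0248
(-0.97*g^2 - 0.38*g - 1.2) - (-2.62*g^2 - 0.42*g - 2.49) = 1.65*g^2 + 0.04*g + 1.29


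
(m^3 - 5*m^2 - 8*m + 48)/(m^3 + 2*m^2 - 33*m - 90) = (m^2 - 8*m + 16)/(m^2 - m - 30)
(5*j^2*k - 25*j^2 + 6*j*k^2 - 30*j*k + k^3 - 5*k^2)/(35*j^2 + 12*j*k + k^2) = (j*k - 5*j + k^2 - 5*k)/(7*j + k)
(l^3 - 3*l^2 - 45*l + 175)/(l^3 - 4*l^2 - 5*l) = (l^2 + 2*l - 35)/(l*(l + 1))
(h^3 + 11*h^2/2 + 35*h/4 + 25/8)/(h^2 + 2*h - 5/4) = (4*h^2 + 12*h + 5)/(2*(2*h - 1))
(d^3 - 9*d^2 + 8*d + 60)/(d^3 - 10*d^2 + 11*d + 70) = (d - 6)/(d - 7)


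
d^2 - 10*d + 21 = (d - 7)*(d - 3)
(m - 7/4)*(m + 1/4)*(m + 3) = m^3 + 3*m^2/2 - 79*m/16 - 21/16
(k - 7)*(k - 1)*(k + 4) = k^3 - 4*k^2 - 25*k + 28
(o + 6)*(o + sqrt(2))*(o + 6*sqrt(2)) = o^3 + 6*o^2 + 7*sqrt(2)*o^2 + 12*o + 42*sqrt(2)*o + 72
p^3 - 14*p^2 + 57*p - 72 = (p - 8)*(p - 3)^2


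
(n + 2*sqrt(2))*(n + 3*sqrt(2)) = n^2 + 5*sqrt(2)*n + 12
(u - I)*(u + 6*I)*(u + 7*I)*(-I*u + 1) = -I*u^4 + 13*u^3 + 41*I*u^2 + 13*u + 42*I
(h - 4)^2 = h^2 - 8*h + 16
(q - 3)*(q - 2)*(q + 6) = q^3 + q^2 - 24*q + 36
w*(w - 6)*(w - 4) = w^3 - 10*w^2 + 24*w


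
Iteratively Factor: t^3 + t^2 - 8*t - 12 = (t + 2)*(t^2 - t - 6) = (t - 3)*(t + 2)*(t + 2)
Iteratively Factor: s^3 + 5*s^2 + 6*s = (s + 2)*(s^2 + 3*s) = s*(s + 2)*(s + 3)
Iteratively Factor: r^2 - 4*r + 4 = (r - 2)*(r - 2)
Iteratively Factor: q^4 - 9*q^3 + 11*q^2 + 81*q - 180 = (q - 3)*(q^3 - 6*q^2 - 7*q + 60) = (q - 5)*(q - 3)*(q^2 - q - 12) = (q - 5)*(q - 3)*(q + 3)*(q - 4)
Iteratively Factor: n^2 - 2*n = (n)*(n - 2)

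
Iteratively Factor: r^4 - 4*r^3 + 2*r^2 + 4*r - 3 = (r - 1)*(r^3 - 3*r^2 - r + 3) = (r - 1)^2*(r^2 - 2*r - 3) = (r - 1)^2*(r + 1)*(r - 3)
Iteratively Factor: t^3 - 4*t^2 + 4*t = (t)*(t^2 - 4*t + 4) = t*(t - 2)*(t - 2)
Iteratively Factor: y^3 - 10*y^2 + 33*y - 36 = (y - 3)*(y^2 - 7*y + 12) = (y - 3)^2*(y - 4)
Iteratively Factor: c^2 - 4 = (c - 2)*(c + 2)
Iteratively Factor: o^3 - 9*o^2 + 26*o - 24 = (o - 3)*(o^2 - 6*o + 8) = (o - 4)*(o - 3)*(o - 2)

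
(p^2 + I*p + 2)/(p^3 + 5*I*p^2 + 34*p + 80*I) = (p - I)/(p^2 + 3*I*p + 40)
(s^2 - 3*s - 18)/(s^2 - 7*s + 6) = (s + 3)/(s - 1)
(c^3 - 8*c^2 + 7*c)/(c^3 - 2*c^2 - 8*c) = (-c^2 + 8*c - 7)/(-c^2 + 2*c + 8)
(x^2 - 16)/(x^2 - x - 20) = (x - 4)/(x - 5)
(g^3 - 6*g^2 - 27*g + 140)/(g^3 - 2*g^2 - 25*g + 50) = (g^2 - 11*g + 28)/(g^2 - 7*g + 10)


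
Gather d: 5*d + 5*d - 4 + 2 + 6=10*d + 4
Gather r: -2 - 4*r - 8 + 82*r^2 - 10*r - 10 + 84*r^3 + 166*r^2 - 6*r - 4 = 84*r^3 + 248*r^2 - 20*r - 24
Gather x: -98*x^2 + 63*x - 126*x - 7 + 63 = -98*x^2 - 63*x + 56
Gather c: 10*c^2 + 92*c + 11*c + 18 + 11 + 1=10*c^2 + 103*c + 30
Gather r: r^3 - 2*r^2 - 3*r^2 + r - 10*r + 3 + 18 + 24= r^3 - 5*r^2 - 9*r + 45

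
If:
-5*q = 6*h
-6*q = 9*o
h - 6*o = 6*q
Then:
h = 0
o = 0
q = 0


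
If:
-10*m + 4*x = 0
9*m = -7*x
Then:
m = 0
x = 0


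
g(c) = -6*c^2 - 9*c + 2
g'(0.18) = -11.16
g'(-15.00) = 171.00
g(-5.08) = -107.12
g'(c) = -12*c - 9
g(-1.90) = -2.56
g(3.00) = -79.00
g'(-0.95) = 2.40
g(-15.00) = -1213.00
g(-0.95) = 5.14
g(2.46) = -56.45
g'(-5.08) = 51.96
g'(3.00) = -45.00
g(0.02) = 1.82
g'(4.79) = -66.48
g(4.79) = -178.77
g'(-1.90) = 13.80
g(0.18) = 0.19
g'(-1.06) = 3.72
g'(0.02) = -9.24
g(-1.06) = 4.80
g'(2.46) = -38.52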